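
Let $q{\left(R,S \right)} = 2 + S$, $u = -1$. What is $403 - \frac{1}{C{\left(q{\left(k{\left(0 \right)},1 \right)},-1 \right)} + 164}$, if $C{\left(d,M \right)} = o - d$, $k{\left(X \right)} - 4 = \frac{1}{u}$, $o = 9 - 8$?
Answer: $\frac{65285}{162} \approx 402.99$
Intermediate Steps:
$o = 1$
$k{\left(X \right)} = 3$ ($k{\left(X \right)} = 4 + \frac{1}{-1} = 4 - 1 = 3$)
$C{\left(d,M \right)} = 1 - d$
$403 - \frac{1}{C{\left(q{\left(k{\left(0 \right)},1 \right)},-1 \right)} + 164} = 403 - \frac{1}{\left(1 - \left(2 + 1\right)\right) + 164} = 403 - \frac{1}{\left(1 - 3\right) + 164} = 403 - \frac{1}{-2 + 164} = 403 - \frac{1}{162} = \frac{65285}{162}$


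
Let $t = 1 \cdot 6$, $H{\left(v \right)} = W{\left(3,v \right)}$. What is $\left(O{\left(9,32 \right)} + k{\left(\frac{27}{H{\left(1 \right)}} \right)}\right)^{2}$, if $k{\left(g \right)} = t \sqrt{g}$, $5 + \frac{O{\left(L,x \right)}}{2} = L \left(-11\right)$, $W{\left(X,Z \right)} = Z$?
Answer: $44236 - 7488 \sqrt{3} \approx 31266.0$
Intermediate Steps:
$H{\left(v \right)} = v$
$O{\left(L,x \right)} = -10 - 22 L$ ($O{\left(L,x \right)} = -10 + 2 L \left(-11\right) = -10 + 2 \left(- 11 L\right) = -10 - 22 L$)
$t = 6$
$k{\left(g \right)} = 6 \sqrt{g}$
$\left(O{\left(9,32 \right)} + k{\left(\frac{27}{H{\left(1 \right)}} \right)}\right)^{2} = \left(\left(-10 - 198\right) + 6 \sqrt{\frac{27}{1}}\right)^{2} = \left(\left(-10 - 198\right) + 6 \sqrt{27 \cdot 1}\right)^{2} = \left(-208 + 6 \sqrt{27}\right)^{2} = \left(-208 + 6 \cdot 3 \sqrt{3}\right)^{2} = \left(-208 + 18 \sqrt{3}\right)^{2}$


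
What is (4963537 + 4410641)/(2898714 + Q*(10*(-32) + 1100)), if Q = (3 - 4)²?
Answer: 1562363/483249 ≈ 3.2330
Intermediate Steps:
Q = 1 (Q = (-1)² = 1)
(4963537 + 4410641)/(2898714 + Q*(10*(-32) + 1100)) = (4963537 + 4410641)/(2898714 + 1*(10*(-32) + 1100)) = 9374178/(2898714 + 1*(-320 + 1100)) = 9374178/(2898714 + 1*780) = 9374178/(2898714 + 780) = 9374178/2899494 = 9374178*(1/2899494) = 1562363/483249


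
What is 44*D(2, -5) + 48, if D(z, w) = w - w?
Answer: 48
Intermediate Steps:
D(z, w) = 0
44*D(2, -5) + 48 = 44*0 + 48 = 0 + 48 = 48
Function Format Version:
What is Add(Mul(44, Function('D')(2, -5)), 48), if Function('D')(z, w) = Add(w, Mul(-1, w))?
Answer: 48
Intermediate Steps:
Function('D')(z, w) = 0
Add(Mul(44, Function('D')(2, -5)), 48) = Add(Mul(44, 0), 48) = Add(0, 48) = 48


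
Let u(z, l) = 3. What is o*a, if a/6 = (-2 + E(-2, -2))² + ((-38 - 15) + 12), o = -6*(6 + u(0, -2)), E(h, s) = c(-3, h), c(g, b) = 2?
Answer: 13284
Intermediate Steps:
E(h, s) = 2
o = -54 (o = -6*(6 + 3) = -6*9 = -54)
a = -246 (a = 6*((-2 + 2)² + ((-38 - 15) + 12)) = 6*(0² + (-53 + 12)) = 6*(0 - 41) = 6*(-41) = -246)
o*a = -54*(-246) = 13284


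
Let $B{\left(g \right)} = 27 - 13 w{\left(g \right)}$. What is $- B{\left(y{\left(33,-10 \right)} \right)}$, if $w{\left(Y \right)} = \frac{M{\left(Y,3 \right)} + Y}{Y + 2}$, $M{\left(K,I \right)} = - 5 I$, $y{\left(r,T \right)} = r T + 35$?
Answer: $- \frac{3881}{293} \approx -13.246$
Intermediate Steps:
$y{\left(r,T \right)} = 35 + T r$ ($y{\left(r,T \right)} = T r + 35 = 35 + T r$)
$w{\left(Y \right)} = \frac{-15 + Y}{2 + Y}$ ($w{\left(Y \right)} = \frac{\left(-5\right) 3 + Y}{Y + 2} = \frac{-15 + Y}{2 + Y}$)
$B{\left(g \right)} = 27 - \frac{13 \left(-15 + g\right)}{2 + g}$ ($B{\left(g \right)} = 27 - 13 \frac{-15 + g}{2 + g} = 27 - \frac{13 \left(-15 + g\right)}{2 + g}$)
$- B{\left(y{\left(33,-10 \right)} \right)} = - \frac{249 + 14 \left(35 - 330\right)}{2 + \left(35 - 330\right)} = - \frac{249 + 14 \left(-295\right)}{2 - 295} = - \frac{249 - 4130}{-293} = - \frac{\left(-1\right) \left(-3881\right)}{293} = \left(-1\right) \frac{3881}{293} = - \frac{3881}{293}$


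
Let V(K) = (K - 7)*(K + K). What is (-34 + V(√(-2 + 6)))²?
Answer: 2916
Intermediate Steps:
V(K) = 2*K*(-7 + K) (V(K) = (-7 + K)*(2*K) = 2*K*(-7 + K))
(-34 + V(√(-2 + 6)))² = (-34 + 2*√(-2 + 6)*(-7 + √(-2 + 6)))² = (-34 + 2*√4*(-7 + √4))² = (-34 + 2*2*(-7 + 2))² = (-34 + 2*2*(-5))² = (-34 - 20)² = (-54)² = 2916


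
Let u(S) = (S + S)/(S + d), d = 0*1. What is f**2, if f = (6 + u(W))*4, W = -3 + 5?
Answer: 1024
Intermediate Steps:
W = 2
d = 0
u(S) = 2 (u(S) = (S + S)/(S + 0) = (2*S)/S = 2)
f = 32 (f = (6 + 2)*4 = 8*4 = 32)
f**2 = 32**2 = 1024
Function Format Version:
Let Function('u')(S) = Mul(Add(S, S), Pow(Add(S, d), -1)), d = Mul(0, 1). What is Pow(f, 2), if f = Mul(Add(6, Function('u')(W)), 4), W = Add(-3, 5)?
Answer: 1024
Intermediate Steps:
W = 2
d = 0
Function('u')(S) = 2 (Function('u')(S) = Mul(Add(S, S), Pow(Add(S, 0), -1)) = Mul(Mul(2, S), Pow(S, -1)) = 2)
f = 32 (f = Mul(Add(6, 2), 4) = Mul(8, 4) = 32)
Pow(f, 2) = Pow(32, 2) = 1024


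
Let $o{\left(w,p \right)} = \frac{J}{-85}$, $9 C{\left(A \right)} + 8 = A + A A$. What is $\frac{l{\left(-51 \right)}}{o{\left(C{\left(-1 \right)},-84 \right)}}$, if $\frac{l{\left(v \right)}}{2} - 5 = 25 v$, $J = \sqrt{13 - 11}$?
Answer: $107950 \sqrt{2} \approx 1.5266 \cdot 10^{5}$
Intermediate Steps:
$J = \sqrt{2} \approx 1.4142$
$C{\left(A \right)} = - \frac{8}{9} + \frac{A}{9} + \frac{A^{2}}{9}$ ($C{\left(A \right)} = - \frac{8}{9} + \frac{A + A A}{9} = - \frac{8}{9} + \frac{A + A^{2}}{9} = - \frac{8}{9} + \left(\frac{A}{9} + \frac{A^{2}}{9}\right) = - \frac{8}{9} + \frac{A}{9} + \frac{A^{2}}{9}$)
$l{\left(v \right)} = 10 + 50 v$ ($l{\left(v \right)} = 10 + 2 \cdot 25 v = 10 + 50 v$)
$o{\left(w,p \right)} = - \frac{\sqrt{2}}{85}$ ($o{\left(w,p \right)} = \frac{\sqrt{2}}{-85} = \sqrt{2} \left(- \frac{1}{85}\right) = - \frac{\sqrt{2}}{85}$)
$\frac{l{\left(-51 \right)}}{o{\left(C{\left(-1 \right)},-84 \right)}} = \frac{10 + 50 \left(-51\right)}{\left(- \frac{1}{85}\right) \sqrt{2}} = \left(10 - 2550\right) \left(- \frac{85 \sqrt{2}}{2}\right) = - 2540 \left(- \frac{85 \sqrt{2}}{2}\right) = 107950 \sqrt{2}$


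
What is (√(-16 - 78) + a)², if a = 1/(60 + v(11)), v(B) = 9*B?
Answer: -2376413/25281 + 2*I*√94/159 ≈ -94.0 + 0.12195*I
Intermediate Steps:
a = 1/159 (a = 1/(60 + 9*11) = 1/(60 + 99) = 1/159 ≈ 0.0062893)
(√(-16 - 78) + a)² = (√(-16 - 78) + 1/159)² = (√(-94) + 1/159)² = (I*√94 + 1/159)² = (1/159 + I*√94)²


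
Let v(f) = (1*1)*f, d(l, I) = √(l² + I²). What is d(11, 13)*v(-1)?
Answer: -√290 ≈ -17.029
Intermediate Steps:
d(l, I) = √(I² + l²)
v(f) = f (v(f) = 1*f = f)
d(11, 13)*v(-1) = √(13² + 11²)*(-1) = √(169 + 121)*(-1) = √290*(-1) = -√290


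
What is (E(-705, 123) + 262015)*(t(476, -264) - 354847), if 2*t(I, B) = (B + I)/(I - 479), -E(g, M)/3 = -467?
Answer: -280445054152/3 ≈ -9.3482e+10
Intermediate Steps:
E(g, M) = 1401 (E(g, M) = -3*(-467) = 1401)
t(I, B) = (B + I)/(2*(-479 + I)) (t(I, B) = ((B + I)/(I - 479))/2 = ((B + I)/(-479 + I))/2 = (B + I)/(2*(-479 + I)))
(E(-705, 123) + 262015)*(t(476, -264) - 354847) = (1401 + 262015)*((-264 + 476)/(2*(-479 + 476)) - 354847) = 263416*((1/2)*212/(-3) - 354847) = 263416*((1/2)*(-1/3)*212 - 354847) = 263416*(-106/3 - 354847) = 263416*(-1064647/3) = -280445054152/3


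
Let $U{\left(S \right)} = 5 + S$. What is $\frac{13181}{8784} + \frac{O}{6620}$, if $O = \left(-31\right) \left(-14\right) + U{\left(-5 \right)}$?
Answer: $\frac{22767619}{14537520} \approx 1.5661$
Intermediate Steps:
$O = 434$ ($O = \left(-31\right) \left(-14\right) + \left(5 - 5\right) = 434 + 0 = 434$)
$\frac{13181}{8784} + \frac{O}{6620} = \frac{13181}{8784} + \frac{434}{6620} = 13181 \cdot \frac{1}{8784} + 434 \cdot \frac{1}{6620} = \frac{13181}{8784} + \frac{217}{3310} = \frac{22767619}{14537520}$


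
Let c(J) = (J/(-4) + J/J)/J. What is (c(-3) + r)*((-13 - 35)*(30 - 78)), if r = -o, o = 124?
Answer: -287040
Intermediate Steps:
c(J) = (1 - J/4)/J (c(J) = (J*(-¼) + 1)/J = (-J/4 + 1)/J = (1 - J/4)/J)
r = -124 (r = -1*124 = -124)
(c(-3) + r)*((-13 - 35)*(30 - 78)) = ((¼)*(4 - 1*(-3))/(-3) - 124)*((-13 - 35)*(30 - 78)) = ((¼)*(-⅓)*(4 + 3) - 124)*(-48*(-48)) = ((¼)*(-⅓)*7 - 124)*2304 = (-7/12 - 124)*2304 = -1495/12*2304 = -287040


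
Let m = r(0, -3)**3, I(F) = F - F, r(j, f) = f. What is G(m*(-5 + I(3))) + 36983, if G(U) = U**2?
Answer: 55208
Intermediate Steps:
I(F) = 0
m = -27 (m = (-3)**3 = -27)
G(m*(-5 + I(3))) + 36983 = (-27*(-5 + 0))**2 + 36983 = (-27*(-5))**2 + 36983 = 135**2 + 36983 = 18225 + 36983 = 55208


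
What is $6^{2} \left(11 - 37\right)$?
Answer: $-936$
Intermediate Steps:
$6^{2} \left(11 - 37\right) = 36 \left(11 - 37\right) = 36 \left(-26\right) = -936$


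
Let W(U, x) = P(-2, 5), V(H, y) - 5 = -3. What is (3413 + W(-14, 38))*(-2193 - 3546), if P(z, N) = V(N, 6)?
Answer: -19598685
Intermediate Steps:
V(H, y) = 2 (V(H, y) = 5 - 3 = 2)
P(z, N) = 2
W(U, x) = 2
(3413 + W(-14, 38))*(-2193 - 3546) = (3413 + 2)*(-2193 - 3546) = 3415*(-5739) = -19598685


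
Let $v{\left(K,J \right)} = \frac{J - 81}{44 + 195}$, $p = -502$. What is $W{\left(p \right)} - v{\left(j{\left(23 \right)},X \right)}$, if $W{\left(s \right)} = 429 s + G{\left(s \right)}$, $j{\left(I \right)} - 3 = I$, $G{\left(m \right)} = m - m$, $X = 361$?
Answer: $- \frac{51470842}{239} \approx -2.1536 \cdot 10^{5}$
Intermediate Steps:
$G{\left(m \right)} = 0$
$j{\left(I \right)} = 3 + I$
$v{\left(K,J \right)} = - \frac{81}{239} + \frac{J}{239}$ ($v{\left(K,J \right)} = \frac{-81 + J}{239} = \left(-81 + J\right) \frac{1}{239} = - \frac{81}{239} + \frac{J}{239}$)
$W{\left(s \right)} = 429 s$ ($W{\left(s \right)} = 429 s + 0 = 429 s$)
$W{\left(p \right)} - v{\left(j{\left(23 \right)},X \right)} = 429 \left(-502\right) - \left(- \frac{81}{239} + \frac{1}{239} \cdot 361\right) = -215358 - \left(- \frac{81}{239} + \frac{361}{239}\right) = -215358 - \frac{280}{239} = - \frac{51470842}{239}$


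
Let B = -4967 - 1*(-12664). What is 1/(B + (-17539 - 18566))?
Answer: -1/28408 ≈ -3.5201e-5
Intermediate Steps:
B = 7697 (B = -4967 + 12664 = 7697)
1/(B + (-17539 - 18566)) = 1/(7697 + (-17539 - 18566)) = 1/(7697 - 36105) = 1/(-28408) = -1/28408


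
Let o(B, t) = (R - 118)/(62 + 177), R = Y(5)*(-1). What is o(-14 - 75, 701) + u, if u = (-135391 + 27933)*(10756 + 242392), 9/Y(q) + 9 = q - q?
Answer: -6501463890493/239 ≈ -2.7203e+10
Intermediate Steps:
Y(q) = -1 (Y(q) = 9/(-9 + (q - q)) = 9/(-9 + 0) = 9/(-9) = 9*(-⅑) = -1)
R = 1 (R = -1*(-1) = 1)
o(B, t) = -117/239 (o(B, t) = (1 - 118)/(62 + 177) = -117/239)
u = -27202777784 (u = -107458*253148 = -27202777784)
o(-14 - 75, 701) + u = -117/239 - 27202777784 = -6501463890493/239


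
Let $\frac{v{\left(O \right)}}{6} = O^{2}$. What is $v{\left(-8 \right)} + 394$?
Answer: $778$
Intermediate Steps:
$v{\left(O \right)} = 6 O^{2}$
$v{\left(-8 \right)} + 394 = 6 \left(-8\right)^{2} + 394 = 6 \cdot 64 + 394 = 384 + 394 = 778$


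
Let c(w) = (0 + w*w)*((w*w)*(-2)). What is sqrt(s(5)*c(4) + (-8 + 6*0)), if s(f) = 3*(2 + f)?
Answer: 2*I*sqrt(2690) ≈ 103.73*I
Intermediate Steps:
s(f) = 6 + 3*f
c(w) = -2*w**4 (c(w) = (0 + w**2)*(w**2*(-2)) = w**2*(-2*w**2) = -2*w**4)
sqrt(s(5)*c(4) + (-8 + 6*0)) = sqrt((6 + 3*5)*(-2*4**4) + (-8 + 6*0)) = sqrt((6 + 15)*(-2*256) + (-8 + 0)) = sqrt(21*(-512) - 8) = sqrt(-10752 - 8) = sqrt(-10760) = 2*I*sqrt(2690)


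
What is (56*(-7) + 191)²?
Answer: 40401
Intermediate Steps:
(56*(-7) + 191)² = (-392 + 191)² = (-201)² = 40401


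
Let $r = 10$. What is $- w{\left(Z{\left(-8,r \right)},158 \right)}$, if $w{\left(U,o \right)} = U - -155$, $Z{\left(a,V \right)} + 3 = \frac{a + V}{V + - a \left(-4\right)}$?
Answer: $- \frac{1671}{11} \approx -151.91$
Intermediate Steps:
$Z{\left(a,V \right)} = -3 + \frac{V + a}{V + 4 a}$ ($Z{\left(a,V \right)} = -3 + \frac{a + V}{V + - a \left(-4\right)} = -3 + \frac{V + a}{V + 4 a}$)
$w{\left(U,o \right)} = 155 + U$ ($w{\left(U,o \right)} = U + 155 = 155 + U$)
$- w{\left(Z{\left(-8,r \right)},158 \right)} = - (155 + \frac{\left(-11\right) \left(-8\right) - 20}{10 + 4 \left(-8\right)}) = - (155 + \frac{88 - 20}{10 - 32}) = - (155 + \frac{1}{-22} \cdot 68) = - (155 - \frac{34}{11}) = \left(-1\right) \frac{1671}{11} = - \frac{1671}{11}$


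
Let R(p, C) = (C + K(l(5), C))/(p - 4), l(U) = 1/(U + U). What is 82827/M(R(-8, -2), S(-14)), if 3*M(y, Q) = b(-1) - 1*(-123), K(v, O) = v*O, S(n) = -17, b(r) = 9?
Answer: 82827/44 ≈ 1882.4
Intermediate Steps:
l(U) = 1/(2*U)
K(v, O) = O*v
R(p, C) = 11*C/(10*(-4 + p)) (R(p, C) = (C + C*((½)/5))/(p - 4) = (C + C*((½)*(⅕)))/(-4 + p) = (C + C*(⅒))/(-4 + p) = (C + C/10)/(-4 + p) = (11*C/10)/(-4 + p) = 11*C/(10*(-4 + p)))
M(y, Q) = 44 (M(y, Q) = (9 - 1*(-123))/3 = (9 + 123)/3 = (⅓)*132 = 44)
82827/M(R(-8, -2), S(-14)) = 82827/44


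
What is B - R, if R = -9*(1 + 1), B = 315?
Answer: 333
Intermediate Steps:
R = -18 (R = -9*2 = -18)
B - R = 315 - 1*(-18) = 315 + 18 = 333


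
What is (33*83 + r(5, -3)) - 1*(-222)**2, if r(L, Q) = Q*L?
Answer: -46560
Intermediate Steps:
r(L, Q) = L*Q
(33*83 + r(5, -3)) - 1*(-222)**2 = (33*83 + 5*(-3)) - 1*(-222)**2 = (2739 - 15) - 1*49284 = 2724 - 49284 = -46560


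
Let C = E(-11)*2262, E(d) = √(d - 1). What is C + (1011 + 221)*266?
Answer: 327712 + 4524*I*√3 ≈ 3.2771e+5 + 7835.8*I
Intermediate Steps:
E(d) = √(-1 + d)
C = 4524*I*√3 (C = √(-1 - 11)*2262 = √(-12)*2262 = (2*I*√3)*2262 = 4524*I*√3 ≈ 7835.8*I)
C + (1011 + 221)*266 = 4524*I*√3 + (1011 + 221)*266 = 4524*I*√3 + 1232*266 = 4524*I*√3 + 327712 = 327712 + 4524*I*√3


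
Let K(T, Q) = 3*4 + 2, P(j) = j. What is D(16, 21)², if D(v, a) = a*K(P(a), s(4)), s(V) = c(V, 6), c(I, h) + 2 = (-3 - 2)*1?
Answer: 86436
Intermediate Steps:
c(I, h) = -7 (c(I, h) = -2 + (-3 - 2)*1 = -2 - 5*1 = -2 - 5 = -7)
s(V) = -7
K(T, Q) = 14 (K(T, Q) = 12 + 2 = 14)
D(v, a) = 14*a (D(v, a) = a*14 = 14*a)
D(16, 21)² = (14*21)² = 294² = 86436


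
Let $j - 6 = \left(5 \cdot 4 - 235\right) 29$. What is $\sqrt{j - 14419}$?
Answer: $2 i \sqrt{5162} \approx 143.69 i$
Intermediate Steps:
$j = -6229$ ($j = 6 + \left(5 \cdot 4 - 235\right) 29 = 6 + \left(20 - 235\right) 29 = 6 - 6235 = -6229$)
$\sqrt{j - 14419} = \sqrt{-6229 - 14419} = \sqrt{-20648} = 2 i \sqrt{5162}$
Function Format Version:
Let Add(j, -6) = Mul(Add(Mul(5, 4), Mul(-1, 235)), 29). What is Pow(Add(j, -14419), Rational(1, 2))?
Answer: Mul(2, I, Pow(5162, Rational(1, 2))) ≈ Mul(143.69, I)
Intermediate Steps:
j = -6229 (j = Add(6, Mul(Add(Mul(5, 4), Mul(-1, 235)), 29)) = Add(6, Mul(Add(20, -235), 29)) = Add(6, Mul(-215, 29)) = Add(6, -6235) = -6229)
Pow(Add(j, -14419), Rational(1, 2)) = Pow(Add(-6229, -14419), Rational(1, 2)) = Pow(-20648, Rational(1, 2)) = Mul(2, I, Pow(5162, Rational(1, 2)))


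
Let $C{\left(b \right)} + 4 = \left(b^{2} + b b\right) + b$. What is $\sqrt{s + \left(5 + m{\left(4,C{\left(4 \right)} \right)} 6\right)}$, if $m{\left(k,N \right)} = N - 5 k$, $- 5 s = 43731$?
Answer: $\frac{i \sqrt{216730}}{5} \approx 93.109 i$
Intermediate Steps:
$C{\left(b \right)} = -4 + b + 2 b^{2}$ ($C{\left(b \right)} = -4 + \left(\left(b^{2} + b b\right) + b\right) = -4 + \left(\left(b^{2} + b^{2}\right) + b\right) = -4 + \left(2 b^{2} + b\right) = -4 + \left(b + 2 b^{2}\right) = -4 + b + 2 b^{2}$)
$s = - \frac{43731}{5}$ ($s = \left(- \frac{1}{5}\right) 43731 = - \frac{43731}{5} \approx -8746.2$)
$\sqrt{s + \left(5 + m{\left(4,C{\left(4 \right)} \right)} 6\right)} = \sqrt{- \frac{43731}{5} + \left(5 + \left(\left(-4 + 4 + 2 \cdot 4^{2}\right) - 20\right) 6\right)} = \sqrt{- \frac{43731}{5} + \left(5 + \left(\left(-4 + 4 + 2 \cdot 16\right) - 20\right) 6\right)} = \sqrt{- \frac{43731}{5} + \left(5 + \left(\left(-4 + 4 + 32\right) - 20\right) 6\right)} = \sqrt{- \frac{43731}{5} + \left(5 + \left(32 - 20\right) 6\right)} = \sqrt{- \frac{43731}{5} + \left(5 + 12 \cdot 6\right)} = \sqrt{- \frac{43731}{5} + \left(5 + 72\right)} = \sqrt{- \frac{43731}{5} + 77} = \sqrt{- \frac{43346}{5}} = \frac{i \sqrt{216730}}{5}$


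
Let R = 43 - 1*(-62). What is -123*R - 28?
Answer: -12943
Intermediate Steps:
R = 105 (R = 43 + 62 = 105)
-123*R - 28 = -123*105 - 28 = -12915 - 28 = -12943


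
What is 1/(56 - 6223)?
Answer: -1/6167 ≈ -0.00016215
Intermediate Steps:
1/(56 - 6223) = 1/(-6167) = -1/6167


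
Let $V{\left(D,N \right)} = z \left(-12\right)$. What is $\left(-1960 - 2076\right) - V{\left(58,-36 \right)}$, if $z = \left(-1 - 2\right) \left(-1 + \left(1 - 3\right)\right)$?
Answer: $-3928$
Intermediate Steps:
$z = 9$ ($z = - 3 \left(-1 + \left(1 - 3\right)\right) = - 3 \left(-1 - 2\right) = \left(-3\right) \left(-3\right) = 9$)
$V{\left(D,N \right)} = -108$ ($V{\left(D,N \right)} = 9 \left(-12\right) = -108$)
$\left(-1960 - 2076\right) - V{\left(58,-36 \right)} = \left(-1960 - 2076\right) - -108 = -4036 + 108 = -3928$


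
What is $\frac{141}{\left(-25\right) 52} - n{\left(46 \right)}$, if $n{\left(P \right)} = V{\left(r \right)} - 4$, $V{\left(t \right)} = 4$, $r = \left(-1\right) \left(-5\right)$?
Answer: $- \frac{141}{1300} \approx -0.10846$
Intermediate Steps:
$r = 5$
$n{\left(P \right)} = 0$ ($n{\left(P \right)} = 4 - 4 = 0$)
$\frac{141}{\left(-25\right) 52} - n{\left(46 \right)} = \frac{141}{\left(-25\right) 52} - 0 = \frac{141}{-1300} + 0 = 141 \left(- \frac{1}{1300}\right) + 0 = - \frac{141}{1300} + 0 = - \frac{141}{1300}$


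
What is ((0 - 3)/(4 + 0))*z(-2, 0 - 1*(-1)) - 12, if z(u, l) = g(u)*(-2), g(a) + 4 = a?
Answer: -21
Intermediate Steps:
g(a) = -4 + a
z(u, l) = 8 - 2*u (z(u, l) = (-4 + u)*(-2) = 8 - 2*u)
((0 - 3)/(4 + 0))*z(-2, 0 - 1*(-1)) - 12 = ((0 - 3)/(4 + 0))*(8 - 2*(-2)) - 12 = (-3/4)*(8 + 4) - 12 = -3*1/4*12 - 12 = -3/4*12 - 12 = -9 - 12 = -21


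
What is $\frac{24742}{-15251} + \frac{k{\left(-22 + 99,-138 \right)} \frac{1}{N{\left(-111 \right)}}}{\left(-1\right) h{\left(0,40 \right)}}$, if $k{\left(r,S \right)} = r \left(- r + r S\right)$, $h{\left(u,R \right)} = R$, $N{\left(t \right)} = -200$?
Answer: $- \frac{12766757881}{122008000} \approx -104.64$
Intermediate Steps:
$k{\left(r,S \right)} = r \left(- r + S r\right)$
$\frac{24742}{-15251} + \frac{k{\left(-22 + 99,-138 \right)} \frac{1}{N{\left(-111 \right)}}}{\left(-1\right) h{\left(0,40 \right)}} = \frac{24742}{-15251} + \frac{\left(-22 + 99\right)^{2} \left(-1 - 138\right) \frac{1}{-200}}{\left(-1\right) 40} = 24742 \left(- \frac{1}{15251}\right) + \frac{77^{2} \left(-139\right) \left(- \frac{1}{200}\right)}{-40} = - \frac{24742}{15251} + 5929 \left(-139\right) \left(- \frac{1}{200}\right) \left(- \frac{1}{40}\right) = - \frac{24742}{15251} + \left(-824131\right) \left(- \frac{1}{200}\right) \left(- \frac{1}{40}\right) = - \frac{24742}{15251} + \frac{824131}{200} \left(- \frac{1}{40}\right) = - \frac{24742}{15251} - \frac{824131}{8000} = - \frac{12766757881}{122008000}$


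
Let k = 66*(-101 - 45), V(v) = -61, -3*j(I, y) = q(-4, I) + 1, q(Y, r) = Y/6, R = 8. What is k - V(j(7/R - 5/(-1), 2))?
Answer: -9575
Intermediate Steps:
q(Y, r) = Y/6 (q(Y, r) = Y*(⅙) = Y/6)
j(I, y) = -⅑ (j(I, y) = -((⅙)*(-4) + 1)/3 = -(-⅔ + 1)/3 = -⅓*⅓ = -⅑)
k = -9636 (k = 66*(-146) = -9636)
k - V(j(7/R - 5/(-1), 2)) = -9636 - 1*(-61) = -9636 + 61 = -9575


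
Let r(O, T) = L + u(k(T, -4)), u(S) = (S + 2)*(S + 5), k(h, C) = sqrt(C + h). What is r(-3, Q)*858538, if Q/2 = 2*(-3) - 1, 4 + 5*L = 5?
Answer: -33482982/5 + 18029298*I*sqrt(2) ≈ -6.6966e+6 + 2.5497e+7*I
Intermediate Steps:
L = 1/5 (L = -4/5 + (1/5)*5 = -4/5 + 1 = 1/5 ≈ 0.20000)
Q = -14 (Q = 2*(2*(-3) - 1) = 2*(-6 - 1) = 2*(-7) = -14)
u(S) = (2 + S)*(5 + S)
r(O, T) = 31/5 + T + 7*sqrt(-4 + T) (r(O, T) = 1/5 + (10 + (sqrt(-4 + T))**2 + 7*sqrt(-4 + T)) = 1/5 + (10 + (-4 + T) + 7*sqrt(-4 + T)) = 1/5 + (6 + T + 7*sqrt(-4 + T)) = 31/5 + T + 7*sqrt(-4 + T))
r(-3, Q)*858538 = (31/5 - 14 + 7*sqrt(-4 - 14))*858538 = (31/5 - 14 + 7*sqrt(-18))*858538 = (31/5 - 14 + 7*(3*I*sqrt(2)))*858538 = (31/5 - 14 + 21*I*sqrt(2))*858538 = (-39/5 + 21*I*sqrt(2))*858538 = -33482982/5 + 18029298*I*sqrt(2)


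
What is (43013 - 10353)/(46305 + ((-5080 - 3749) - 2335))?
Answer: 32660/35141 ≈ 0.92940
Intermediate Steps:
(43013 - 10353)/(46305 + ((-5080 - 3749) - 2335)) = 32660/(46305 + (-8829 - 2335)) = 32660/(46305 - 11164) = 32660/35141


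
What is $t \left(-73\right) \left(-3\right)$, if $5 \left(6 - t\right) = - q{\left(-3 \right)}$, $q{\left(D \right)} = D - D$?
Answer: $1314$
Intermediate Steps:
$q{\left(D \right)} = 0$
$t = 6$ ($t = 6 - \frac{\left(-1\right) 0}{5} = 6 - 0 = 6 + 0 = 6$)
$t \left(-73\right) \left(-3\right) = 6 \left(-73\right) \left(-3\right) = \left(-438\right) \left(-3\right) = 1314$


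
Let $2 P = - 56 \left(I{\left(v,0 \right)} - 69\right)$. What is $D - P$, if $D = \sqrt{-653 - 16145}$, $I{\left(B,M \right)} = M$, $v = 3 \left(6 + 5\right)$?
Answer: $-1932 + i \sqrt{16798} \approx -1932.0 + 129.61 i$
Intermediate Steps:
$v = 33$ ($v = 3 \cdot 11 = 33$)
$D = i \sqrt{16798}$ ($D = \sqrt{-16798} = i \sqrt{16798} \approx 129.61 i$)
$P = 1932$ ($P = \frac{\left(-56\right) \left(0 - 69\right)}{2} = \frac{\left(-56\right) \left(-69\right)}{2} = \frac{1}{2} \cdot 3864 = 1932$)
$D - P = i \sqrt{16798} - 1932 = -1932 + i \sqrt{16798}$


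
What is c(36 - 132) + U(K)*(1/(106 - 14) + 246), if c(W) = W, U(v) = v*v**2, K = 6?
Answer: 1219974/23 ≈ 53042.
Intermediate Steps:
U(v) = v**3
c(36 - 132) + U(K)*(1/(106 - 14) + 246) = (36 - 132) + 6**3*(1/(106 - 14) + 246) = -96 + 216*(1/92 + 246) = -96 + 216*(22633/92) = -96 + 1222182/23 = 1219974/23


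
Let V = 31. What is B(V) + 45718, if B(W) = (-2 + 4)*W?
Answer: 45780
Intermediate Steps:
B(W) = 2*W
B(V) + 45718 = 2*31 + 45718 = 62 + 45718 = 45780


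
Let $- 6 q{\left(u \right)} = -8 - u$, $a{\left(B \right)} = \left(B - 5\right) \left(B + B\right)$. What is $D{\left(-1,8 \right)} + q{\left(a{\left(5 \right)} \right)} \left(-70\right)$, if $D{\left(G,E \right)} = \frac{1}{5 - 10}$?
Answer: $- \frac{1403}{15} \approx -93.533$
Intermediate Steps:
$D{\left(G,E \right)} = - \frac{1}{5}$ ($D{\left(G,E \right)} = \frac{1}{-5} = - \frac{1}{5}$)
$a{\left(B \right)} = 2 B \left(-5 + B\right)$ ($a{\left(B \right)} = \left(-5 + B\right) 2 B = 2 B \left(-5 + B\right)$)
$q{\left(u \right)} = \frac{4}{3} + \frac{u}{6}$ ($q{\left(u \right)} = - \frac{-8 - u}{6} = \frac{4}{3} + \frac{u}{6}$)
$D{\left(-1,8 \right)} + q{\left(a{\left(5 \right)} \right)} \left(-70\right) = - \frac{1}{5} + \left(\frac{4}{3} + \frac{2 \cdot 5 \left(-5 + 5\right)}{6}\right) \left(-70\right) = - \frac{1}{5} + \left(\frac{4}{3} + \frac{2 \cdot 5 \cdot 0}{6}\right) \left(-70\right) = - \frac{1}{5} + \left(\frac{4}{3} + \frac{1}{6} \cdot 0\right) \left(-70\right) = - \frac{1}{5} + \left(\frac{4}{3} + 0\right) \left(-70\right) = - \frac{1}{5} + \frac{4}{3} \left(-70\right) = - \frac{1}{5} - \frac{280}{3} = - \frac{1403}{15}$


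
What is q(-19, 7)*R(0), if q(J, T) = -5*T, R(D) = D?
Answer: 0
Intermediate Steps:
q(-19, 7)*R(0) = -5*7*0 = -35*0 = 0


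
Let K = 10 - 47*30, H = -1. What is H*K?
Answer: 1400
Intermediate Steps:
K = -1400 (K = 10 - 1410 = -1400)
H*K = -1*(-1400) = 1400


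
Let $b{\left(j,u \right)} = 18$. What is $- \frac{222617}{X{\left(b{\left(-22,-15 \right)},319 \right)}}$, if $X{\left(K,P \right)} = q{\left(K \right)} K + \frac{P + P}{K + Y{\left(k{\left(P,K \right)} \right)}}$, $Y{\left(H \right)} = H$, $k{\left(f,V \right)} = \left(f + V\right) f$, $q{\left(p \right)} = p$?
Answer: $- \frac{23936002457}{34837442} \approx -687.08$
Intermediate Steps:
$k{\left(f,V \right)} = f \left(V + f\right)$ ($k{\left(f,V \right)} = \left(V + f\right) f = f \left(V + f\right)$)
$X{\left(K,P \right)} = K^{2} + \frac{2 P}{K + P \left(K + P\right)}$ ($X{\left(K,P \right)} = K K + \frac{P + P}{K + P \left(K + P\right)} = K^{2} + \frac{2 P}{K + P \left(K + P\right)}$)
$- \frac{222617}{X{\left(b{\left(-22,-15 \right)},319 \right)}} = - \frac{222617}{\frac{1}{18 + 319 \left(18 + 319\right)} \left(18^{3} + 2 \cdot 319 + 319 \cdot 18^{2} \left(18 + 319\right)\right)} = - \frac{222617}{\frac{1}{18 + 319 \cdot 337} \left(5832 + 638 + 319 \cdot 324 \cdot 337\right)} = - \frac{222617}{\frac{1}{18 + 107503} \left(5832 + 638 + 34830972\right)} = - \frac{222617}{\frac{1}{107521} \cdot 34837442} = - \frac{222617}{\frac{34837442}{107521}} = \left(-222617\right) \frac{107521}{34837442} = - \frac{23936002457}{34837442}$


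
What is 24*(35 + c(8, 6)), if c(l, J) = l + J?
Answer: 1176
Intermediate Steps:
c(l, J) = J + l
24*(35 + c(8, 6)) = 24*(35 + (6 + 8)) = 24*(35 + 14) = 24*49 = 1176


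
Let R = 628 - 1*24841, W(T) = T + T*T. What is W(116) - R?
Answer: 37785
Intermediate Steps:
W(T) = T + T**2
R = -24213 (R = 628 - 24841 = -24213)
W(116) - R = 116*(1 + 116) - 1*(-24213) = 116*117 + 24213 = 13572 + 24213 = 37785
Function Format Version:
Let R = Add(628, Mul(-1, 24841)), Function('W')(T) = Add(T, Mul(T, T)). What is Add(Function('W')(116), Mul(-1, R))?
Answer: 37785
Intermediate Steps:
Function('W')(T) = Add(T, Pow(T, 2))
R = -24213 (R = Add(628, -24841) = -24213)
Add(Function('W')(116), Mul(-1, R)) = Add(Mul(116, Add(1, 116)), Mul(-1, -24213)) = Add(Mul(116, 117), 24213) = Add(13572, 24213) = 37785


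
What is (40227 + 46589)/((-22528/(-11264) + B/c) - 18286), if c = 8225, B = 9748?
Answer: -89257700/18797019 ≈ -4.7485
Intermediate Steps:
(40227 + 46589)/((-22528/(-11264) + B/c) - 18286) = (40227 + 46589)/((-22528/(-11264) + 9748/8225) - 18286) = 86816/((-22528*(-1/11264) + 9748*(1/8225)) - 18286) = 86816/((2 + 9748/8225) - 18286) = 86816/(26198/8225 - 18286) = 86816/(-150376152/8225) = 86816*(-8225/150376152) = -89257700/18797019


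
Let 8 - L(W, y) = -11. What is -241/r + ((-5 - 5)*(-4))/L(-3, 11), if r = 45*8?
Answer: 9821/6840 ≈ 1.4358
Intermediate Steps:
L(W, y) = 19 (L(W, y) = 8 - 1*(-11) = 8 + 11 = 19)
r = 360
-241/r + ((-5 - 5)*(-4))/L(-3, 11) = -241/360 + ((-5 - 5)*(-4))/19 = -241*1/360 - 10*(-4)*(1/19) = -241/360 + 40*(1/19) = -241/360 + 40/19 = 9821/6840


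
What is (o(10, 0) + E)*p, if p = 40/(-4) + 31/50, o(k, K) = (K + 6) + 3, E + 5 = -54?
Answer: 469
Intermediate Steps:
E = -59 (E = -5 - 54 = -59)
o(k, K) = 9 + K (o(k, K) = (6 + K) + 3 = 9 + K)
p = -469/50 (p = 40*(-¼) + 31*(1/50) = -10 + 31/50 = -469/50 ≈ -9.3800)
(o(10, 0) + E)*p = ((9 + 0) - 59)*(-469/50) = (9 - 59)*(-469/50) = -50*(-469/50) = 469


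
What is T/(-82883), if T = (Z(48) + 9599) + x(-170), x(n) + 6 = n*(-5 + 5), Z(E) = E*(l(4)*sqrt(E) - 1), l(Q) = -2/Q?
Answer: -9545/82883 + 96*sqrt(3)/82883 ≈ -0.11316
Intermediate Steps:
Z(E) = E*(-1 - sqrt(E)/2) (Z(E) = E*((-2/4)*sqrt(E) - 1) = E*((-2*1/4)*sqrt(E) - 1) = E*(-sqrt(E)/2 - 1) = E*(-1 - sqrt(E)/2))
x(n) = -6 (x(n) = -6 + n*(-5 + 5) = -6 + n*0 = -6 + 0 = -6)
T = 9545 - 96*sqrt(3) (T = ((-1*48 - 96*sqrt(3)) + 9599) - 6 = ((-48 - 96*sqrt(3)) + 9599) - 6 = (9551 - 96*sqrt(3)) - 6 = 9545 - 96*sqrt(3) ≈ 9378.7)
T/(-82883) = (9545 - 96*sqrt(3))/(-82883) = (9545 - 96*sqrt(3))*(-1/82883) = -9545/82883 + 96*sqrt(3)/82883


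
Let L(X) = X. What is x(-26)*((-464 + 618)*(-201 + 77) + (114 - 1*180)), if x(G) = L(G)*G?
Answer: -12953512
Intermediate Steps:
x(G) = G² (x(G) = G*G = G²)
x(-26)*((-464 + 618)*(-201 + 77) + (114 - 1*180)) = (-26)²*((-464 + 618)*(-201 + 77) + (114 - 1*180)) = 676*(154*(-124) + (114 - 180)) = 676*(-19096 - 66) = 676*(-19162) = -12953512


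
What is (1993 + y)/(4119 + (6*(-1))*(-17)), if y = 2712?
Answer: 4705/4221 ≈ 1.1147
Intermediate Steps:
(1993 + y)/(4119 + (6*(-1))*(-17)) = (1993 + 2712)/(4119 + (6*(-1))*(-17)) = 4705/(4119 - 6*(-17)) = 4705/(4119 + 102) = 4705/4221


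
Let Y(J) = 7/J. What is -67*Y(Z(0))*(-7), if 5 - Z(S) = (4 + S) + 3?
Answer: -3283/2 ≈ -1641.5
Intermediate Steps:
Z(S) = -2 - S (Z(S) = 5 - ((4 + S) + 3) = 5 - (7 + S) = 5 + (-7 - S) = -2 - S)
-67*Y(Z(0))*(-7) = -469/(-2 - 1*0)*(-7) = -469/(-2 + 0)*(-7) = -469/(-2)*(-7) = -469*(-1)/2*(-7) = -67*(-7/2)*(-7) = (469/2)*(-7) = -3283/2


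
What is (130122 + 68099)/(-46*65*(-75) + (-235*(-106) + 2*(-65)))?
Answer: 198221/249030 ≈ 0.79597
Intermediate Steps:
(130122 + 68099)/(-46*65*(-75) + (-235*(-106) + 2*(-65))) = 198221/(-2990*(-75) + (24910 - 130)) = 198221/(224250 + 24780) = 198221/249030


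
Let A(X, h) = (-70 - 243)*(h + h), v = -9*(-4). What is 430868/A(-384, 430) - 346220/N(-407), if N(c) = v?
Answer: -5825688178/605655 ≈ -9618.8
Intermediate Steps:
v = 36
N(c) = 36
A(X, h) = -626*h
430868/A(-384, 430) - 346220/N(-407) = 430868/((-626*430)) - 346220/36 = 430868/(-269180) - 346220*1/36 = 430868*(-1/269180) - 86555/9 = -107717/67295 - 86555/9 = -5825688178/605655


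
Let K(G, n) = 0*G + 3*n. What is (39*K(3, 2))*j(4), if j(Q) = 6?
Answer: 1404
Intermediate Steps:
K(G, n) = 3*n (K(G, n) = 0 + 3*n = 3*n)
(39*K(3, 2))*j(4) = (39*(3*2))*6 = (39*6)*6 = 234*6 = 1404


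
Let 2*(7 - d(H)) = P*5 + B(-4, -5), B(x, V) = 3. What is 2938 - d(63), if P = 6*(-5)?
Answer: 5715/2 ≈ 2857.5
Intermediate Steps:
P = -30
d(H) = 161/2 (d(H) = 7 - (-30*5 + 3)/2 = 7 - (-150 + 3)/2 = 7 - 1/2*(-147) = 7 + 147/2 = 161/2)
2938 - d(63) = 2938 - 1*161/2 = 2938 - 161/2 = 5715/2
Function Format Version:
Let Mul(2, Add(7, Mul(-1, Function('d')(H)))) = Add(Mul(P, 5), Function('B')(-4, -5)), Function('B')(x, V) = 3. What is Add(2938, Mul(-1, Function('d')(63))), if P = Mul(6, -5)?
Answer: Rational(5715, 2) ≈ 2857.5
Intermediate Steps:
P = -30
Function('d')(H) = Rational(161, 2) (Function('d')(H) = Add(7, Mul(Rational(-1, 2), Add(Mul(-30, 5), 3))) = Add(7, Mul(Rational(-1, 2), Add(-150, 3))) = Add(7, Mul(Rational(-1, 2), -147)) = Add(7, Rational(147, 2)) = Rational(161, 2))
Add(2938, Mul(-1, Function('d')(63))) = Add(2938, Mul(-1, Rational(161, 2))) = Add(2938, Rational(-161, 2)) = Rational(5715, 2)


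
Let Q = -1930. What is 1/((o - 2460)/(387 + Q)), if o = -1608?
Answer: 1543/4068 ≈ 0.37930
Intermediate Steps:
1/((o - 2460)/(387 + Q)) = 1/((-1608 - 2460)/(387 - 1930)) = 1/(-4068/(-1543)) = 1/(-4068*(-1/1543)) = 1/(4068/1543) = 1543/4068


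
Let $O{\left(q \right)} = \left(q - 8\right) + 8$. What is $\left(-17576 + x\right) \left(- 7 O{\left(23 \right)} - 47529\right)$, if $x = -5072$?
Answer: $1080083120$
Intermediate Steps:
$O{\left(q \right)} = q$ ($O{\left(q \right)} = \left(-8 + q\right) + 8 = q$)
$\left(-17576 + x\right) \left(- 7 O{\left(23 \right)} - 47529\right) = \left(-17576 - 5072\right) \left(\left(-7\right) 23 - 47529\right) = - 22648 \left(-161 - 47529\right) = \left(-22648\right) \left(-47690\right) = 1080083120$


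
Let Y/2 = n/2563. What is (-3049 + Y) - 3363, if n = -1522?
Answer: -16437000/2563 ≈ -6413.2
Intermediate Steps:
Y = -3044/2563 (Y = 2*(-1522/2563) = -3044/2563 ≈ -1.1877)
(-3049 + Y) - 3363 = (-3049 - 3044/2563) - 3363 = -7817631/2563 - 3363 = -16437000/2563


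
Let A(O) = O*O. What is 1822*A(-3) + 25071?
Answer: 41469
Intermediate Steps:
A(O) = O**2
1822*A(-3) + 25071 = 1822*(-3)**2 + 25071 = 1822*9 + 25071 = 16398 + 25071 = 41469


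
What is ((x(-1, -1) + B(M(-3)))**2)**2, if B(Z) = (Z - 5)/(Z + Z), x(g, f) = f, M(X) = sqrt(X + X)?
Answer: -239/576 + 95*I*sqrt(6)/144 ≈ -0.41493 + 1.616*I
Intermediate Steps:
M(X) = sqrt(2)*sqrt(X) (M(X) = sqrt(2*X) = sqrt(2)*sqrt(X))
B(Z) = (-5 + Z)/(2*Z) (B(Z) = (-5 + Z)/((2*Z)) = (-5 + Z)*(1/(2*Z)) = (-5 + Z)/(2*Z))
((x(-1, -1) + B(M(-3)))**2)**2 = ((-1 + (-5 + sqrt(2)*sqrt(-3))/(2*((sqrt(2)*sqrt(-3)))))**2)**2 = ((-1 + (-5 + sqrt(2)*(I*sqrt(3)))/(2*((sqrt(2)*(I*sqrt(3))))))**2)**2 = ((-1 + (-5 + I*sqrt(6))/(2*((I*sqrt(6)))))**2)**2 = ((-1 + (-I*sqrt(6)/6)*(-5 + I*sqrt(6))/2)**2)**2 = ((-1 - I*sqrt(6)*(-5 + I*sqrt(6))/12)**2)**2 = (-1 - I*sqrt(6)*(-5 + I*sqrt(6))/12)**4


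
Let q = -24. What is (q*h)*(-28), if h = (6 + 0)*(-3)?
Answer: -12096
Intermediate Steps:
h = -18 (h = 6*(-3) = -18)
(q*h)*(-28) = -24*(-18)*(-28) = 432*(-28) = -12096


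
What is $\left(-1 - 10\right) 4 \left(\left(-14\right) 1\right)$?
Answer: $616$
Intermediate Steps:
$\left(-1 - 10\right) 4 \left(\left(-14\right) 1\right) = \left(-1 - 10\right) 4 \left(-14\right) = \left(-11\right) 4 \left(-14\right) = \left(-44\right) \left(-14\right) = 616$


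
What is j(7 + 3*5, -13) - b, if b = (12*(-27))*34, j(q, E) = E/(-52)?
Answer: 44065/4 ≈ 11016.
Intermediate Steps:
j(q, E) = -E/52 (j(q, E) = E*(-1/52) = -E/52)
b = -11016 (b = -324*34 = -11016)
j(7 + 3*5, -13) - b = -1/52*(-13) - 1*(-11016) = 1/4 + 11016 = 44065/4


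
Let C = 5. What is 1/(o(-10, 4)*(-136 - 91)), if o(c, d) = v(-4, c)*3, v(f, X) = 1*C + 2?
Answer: -1/4767 ≈ -0.00020978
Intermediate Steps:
v(f, X) = 7 (v(f, X) = 1*5 + 2 = 5 + 2 = 7)
o(c, d) = 21 (o(c, d) = 7*3 = 21)
1/(o(-10, 4)*(-136 - 91)) = 1/(21*(-136 - 91)) = 1/(21*(-227)) = 1/(-4767) = -1/4767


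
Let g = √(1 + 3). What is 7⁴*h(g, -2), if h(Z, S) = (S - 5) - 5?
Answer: -28812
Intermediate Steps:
g = 2 (g = √4 = 2)
h(Z, S) = -10 + S (h(Z, S) = (-5 + S) - 5 = -10 + S)
7⁴*h(g, -2) = 7⁴*(-10 - 2) = 2401*(-12) = -28812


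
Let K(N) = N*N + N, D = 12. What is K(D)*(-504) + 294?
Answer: -78330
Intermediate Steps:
K(N) = N + N² (K(N) = N² + N = N + N²)
K(D)*(-504) + 294 = (12*(1 + 12))*(-504) + 294 = (12*13)*(-504) + 294 = 156*(-504) + 294 = -78624 + 294 = -78330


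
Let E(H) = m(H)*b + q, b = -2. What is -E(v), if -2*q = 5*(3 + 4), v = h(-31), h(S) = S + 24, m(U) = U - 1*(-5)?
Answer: 27/2 ≈ 13.500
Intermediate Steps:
m(U) = 5 + U (m(U) = U + 5 = 5 + U)
h(S) = 24 + S
v = -7 (v = 24 - 31 = -7)
q = -35/2 (q = -5*(3 + 4)/2 = -5*7/2 = -1/2*35 = -35/2 ≈ -17.500)
E(H) = -55/2 - 2*H (E(H) = (5 + H)*(-2) - 35/2 = (-10 - 2*H) - 35/2 = -55/2 - 2*H)
-E(v) = -(-55/2 - 2*(-7)) = -(-55/2 + 14) = -1*(-27/2) = 27/2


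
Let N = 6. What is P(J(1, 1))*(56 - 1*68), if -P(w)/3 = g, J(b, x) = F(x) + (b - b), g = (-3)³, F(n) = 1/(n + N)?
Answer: -972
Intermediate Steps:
F(n) = 1/(6 + n) (F(n) = 1/(n + 6) = 1/(6 + n))
g = -27
J(b, x) = 1/(6 + x) (J(b, x) = 1/(6 + x) + (b - b) = 1/(6 + x) + 0 = 1/(6 + x))
P(w) = 81 (P(w) = -3*(-27) = 81)
P(J(1, 1))*(56 - 1*68) = 81*(56 - 1*68) = 81*(56 - 68) = 81*(-12) = -972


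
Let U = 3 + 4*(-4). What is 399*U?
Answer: -5187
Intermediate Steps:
U = -13 (U = 3 - 16 = -13)
399*U = 399*(-13) = -5187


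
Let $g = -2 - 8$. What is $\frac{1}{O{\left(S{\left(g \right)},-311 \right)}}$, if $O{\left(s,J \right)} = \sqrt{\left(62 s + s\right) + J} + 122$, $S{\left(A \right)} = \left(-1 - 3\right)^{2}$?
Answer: $\frac{122}{14187} - \frac{\sqrt{697}}{14187} \approx 0.0067385$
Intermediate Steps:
$g = -10$
$S{\left(A \right)} = 16$ ($S{\left(A \right)} = \left(-4\right)^{2} = 16$)
$O{\left(s,J \right)} = 122 + \sqrt{J + 63 s}$ ($O{\left(s,J \right)} = \sqrt{63 s + J} + 122 = \sqrt{J + 63 s} + 122 = 122 + \sqrt{J + 63 s}$)
$\frac{1}{O{\left(S{\left(g \right)},-311 \right)}} = \frac{1}{122 + \sqrt{-311 + 63 \cdot 16}} = \frac{1}{122 + \sqrt{-311 + 1008}} = \frac{1}{122 + \sqrt{697}}$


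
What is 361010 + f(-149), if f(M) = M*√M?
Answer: 361010 - 149*I*√149 ≈ 3.6101e+5 - 1818.8*I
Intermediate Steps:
f(M) = M^(3/2)
361010 + f(-149) = 361010 + (-149)^(3/2) = 361010 - 149*I*√149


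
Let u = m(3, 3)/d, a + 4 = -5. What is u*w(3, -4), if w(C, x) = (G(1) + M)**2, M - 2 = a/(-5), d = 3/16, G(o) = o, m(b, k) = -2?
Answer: -6144/25 ≈ -245.76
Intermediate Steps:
a = -9 (a = -4 - 5 = -9)
d = 3/16 (d = 3*(1/16) = 3/16 ≈ 0.18750)
M = 19/5 (M = 2 - 9/(-5) = 2 - 9*(-1/5) = 2 + 9/5 = 19/5 ≈ 3.8000)
u = -32/3 (u = -2/3/16 = -2*16/3 = -32/3 ≈ -10.667)
w(C, x) = 576/25 (w(C, x) = (1 + 19/5)**2 = (24/5)**2 = 576/25)
u*w(3, -4) = -32/3*576/25 = -6144/25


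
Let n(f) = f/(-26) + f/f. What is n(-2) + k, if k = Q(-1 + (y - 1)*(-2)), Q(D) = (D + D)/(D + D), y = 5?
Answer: 27/13 ≈ 2.0769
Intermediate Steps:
n(f) = 1 - f/26 (n(f) = f*(-1/26) + 1 = -f/26 + 1 = 1 - f/26)
Q(D) = 1 (Q(D) = (2*D)/((2*D)) = (2*D)*(1/(2*D)) = 1)
k = 1
n(-2) + k = (1 - 1/26*(-2)) + 1 = (1 + 1/13) + 1 = 14/13 + 1 = 27/13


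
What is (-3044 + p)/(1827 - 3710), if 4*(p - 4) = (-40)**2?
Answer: 2640/1883 ≈ 1.4020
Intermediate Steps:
p = 404 (p = 4 + (1/4)*(-40)**2 = 4 + (1/4)*1600 = 4 + 400 = 404)
(-3044 + p)/(1827 - 3710) = (-3044 + 404)/(1827 - 3710) = -2640/(-1883) = -2640*(-1/1883) = 2640/1883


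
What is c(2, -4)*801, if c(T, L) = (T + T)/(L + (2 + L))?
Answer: -534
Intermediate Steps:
c(T, L) = 2*T/(2 + 2*L) (c(T, L) = (2*T)/(2 + 2*L) = 2*T/(2 + 2*L))
c(2, -4)*801 = (2/(1 - 4))*801 = (2/(-3))*801 = (2*(-⅓))*801 = -⅔*801 = -534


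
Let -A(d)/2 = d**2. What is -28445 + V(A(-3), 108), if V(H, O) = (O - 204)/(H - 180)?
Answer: -938669/33 ≈ -28445.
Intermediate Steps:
A(d) = -2*d**2
V(H, O) = (-204 + O)/(-180 + H)
-28445 + V(A(-3), 108) = -28445 + (-204 + 108)/(-180 - 2*(-3)**2) = -28445 - 96/(-180 - 2*9) = -28445 - 96/(-180 - 18) = -28445 - 96/(-198) = -28445 - 1/198*(-96) = -28445 + 16/33 = -938669/33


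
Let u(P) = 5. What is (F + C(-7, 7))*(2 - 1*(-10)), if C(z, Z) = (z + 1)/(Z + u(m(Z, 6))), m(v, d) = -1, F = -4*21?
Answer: -1014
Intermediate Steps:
F = -84
C(z, Z) = (1 + z)/(5 + Z) (C(z, Z) = (z + 1)/(Z + 5) = (1 + z)/(5 + Z))
(F + C(-7, 7))*(2 - 1*(-10)) = (-84 + (1 - 7)/(5 + 7))*(2 - 1*(-10)) = (-84 - 6/12)*(2 + 10) = (-84 + (1/12)*(-6))*12 = (-84 - ½)*12 = -169/2*12 = -1014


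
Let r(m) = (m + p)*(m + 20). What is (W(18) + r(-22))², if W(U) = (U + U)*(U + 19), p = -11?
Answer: 1954404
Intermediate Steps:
r(m) = (-11 + m)*(20 + m) (r(m) = (m - 11)*(m + 20) = (-11 + m)*(20 + m))
W(U) = 2*U*(19 + U) (W(U) = (2*U)*(19 + U) = 2*U*(19 + U))
(W(18) + r(-22))² = (2*18*(19 + 18) + (-220 + (-22)² + 9*(-22)))² = (2*18*37 + (-220 + 484 - 198))² = (1332 + 66)² = 1398² = 1954404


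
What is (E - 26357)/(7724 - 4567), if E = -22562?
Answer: -48919/3157 ≈ -15.495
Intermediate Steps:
(E - 26357)/(7724 - 4567) = (-22562 - 26357)/(7724 - 4567) = -48919/3157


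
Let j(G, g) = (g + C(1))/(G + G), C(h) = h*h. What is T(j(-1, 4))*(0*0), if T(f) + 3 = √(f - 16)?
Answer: 0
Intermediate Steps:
C(h) = h²
j(G, g) = (1 + g)/(2*G) (j(G, g) = (g + 1²)/(G + G) = (g + 1)/((2*G)) = (1 + g)*(1/(2*G)) = (1 + g)/(2*G))
T(f) = -3 + √(-16 + f) (T(f) = -3 + √(f - 16) = -3 + √(-16 + f))
T(j(-1, 4))*(0*0) = (-3 + √(-16 + (½)*(1 + 4)/(-1)))*(0*0) = (-3 + √(-16 + (½)*(-1)*5))*0 = (-3 + √(-16 - 5/2))*0 = (-3 + √(-37/2))*0 = (-3 + I*√74/2)*0 = 0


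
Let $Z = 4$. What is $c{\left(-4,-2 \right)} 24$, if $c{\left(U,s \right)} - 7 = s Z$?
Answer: $-24$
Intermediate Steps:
$c{\left(U,s \right)} = 7 + 4 s$ ($c{\left(U,s \right)} = 7 + s 4 = 7 + 4 s$)
$c{\left(-4,-2 \right)} 24 = \left(7 + 4 \left(-2\right)\right) 24 = \left(7 - 8\right) 24 = \left(-1\right) 24 = -24$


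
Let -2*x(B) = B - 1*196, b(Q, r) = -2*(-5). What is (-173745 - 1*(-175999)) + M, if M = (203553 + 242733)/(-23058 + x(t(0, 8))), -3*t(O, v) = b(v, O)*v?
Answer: 76913251/34420 ≈ 2234.6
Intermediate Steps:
b(Q, r) = 10
t(O, v) = -10*v/3
x(B) = 98 - B/2 (x(B) = -(B - 1*196)/2 = -(B - 196)/2 = -(-196 + B)/2 = 98 - B/2)
M = -669429/34420 (M = (203553 + 242733)/(-23058 + (98 - (-5)*8/3)) = 446286/(-23058 + (98 - 1/2*(-80/3))) = 446286/(-23058 + (98 + 40/3)) = 446286/(-23058 + 334/3) = 446286/(-68840/3) = 446286*(-3/68840) = -669429/34420 ≈ -19.449)
(-173745 - 1*(-175999)) + M = (-173745 - 1*(-175999)) - 669429/34420 = (-173745 + 175999) - 669429/34420 = 2254 - 669429/34420 = 76913251/34420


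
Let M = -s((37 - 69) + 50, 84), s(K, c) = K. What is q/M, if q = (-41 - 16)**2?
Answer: -361/2 ≈ -180.50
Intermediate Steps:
M = -18 (M = -((37 - 69) + 50) = -(-32 + 50) = -1*18 = -18)
q = 3249 (q = (-57)**2 = 3249)
q/M = 3249/(-18) = 3249*(-1/18) = -361/2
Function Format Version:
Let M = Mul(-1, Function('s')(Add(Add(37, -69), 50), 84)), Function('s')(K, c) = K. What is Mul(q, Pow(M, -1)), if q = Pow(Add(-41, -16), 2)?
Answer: Rational(-361, 2) ≈ -180.50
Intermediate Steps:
M = -18 (M = Mul(-1, Add(Add(37, -69), 50)) = Mul(-1, Add(-32, 50)) = Mul(-1, 18) = -18)
q = 3249 (q = Pow(-57, 2) = 3249)
Mul(q, Pow(M, -1)) = Mul(3249, Pow(-18, -1)) = Mul(3249, Rational(-1, 18)) = Rational(-361, 2)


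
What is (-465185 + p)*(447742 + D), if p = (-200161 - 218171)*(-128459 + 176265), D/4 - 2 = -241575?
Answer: 10370608379113350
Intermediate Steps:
D = -966292 (D = 8 + 4*(-241575) = 8 - 966300 = -966292)
p = -19998779592 (p = -418332*47806 = -19998779592)
(-465185 + p)*(447742 + D) = (-465185 - 19998779592)*(447742 - 966292) = -19999244777*(-518550) = 10370608379113350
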